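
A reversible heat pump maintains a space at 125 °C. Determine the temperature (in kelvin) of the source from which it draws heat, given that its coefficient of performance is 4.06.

T_H = 125 °C → 125 + 273.15 = 398.15 K.
COP_HP = T_H/(T_H − T_C) ⇒ T_C = T_H·(COP_HP − 1)/COP_HP = 398.15 × (4.06 − 1)/4.06 = 300 K.

T_C ≈ 300 K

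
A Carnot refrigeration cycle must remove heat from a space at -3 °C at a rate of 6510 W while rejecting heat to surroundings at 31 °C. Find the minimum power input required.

Ẇ_in ≈ 819 W

T_H = 31 °C → 31 + 273.15 = 304.15 K.
T_C = -3 °C → -3 + 273.15 = 270.15 K.
The reversible coefficient of performance is COP_R = T_C/(T_H − T_C) = 270.15/34.00 = 7.9456.
W = Q_C/COP_R = 6510/7.9456 = 819 W.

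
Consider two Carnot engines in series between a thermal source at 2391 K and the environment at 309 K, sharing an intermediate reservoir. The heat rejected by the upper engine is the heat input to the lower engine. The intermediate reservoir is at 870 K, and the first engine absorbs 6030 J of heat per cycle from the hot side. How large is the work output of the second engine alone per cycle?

W₂ ≈ 1415 J

Heat entering the second stage: Q_m = Q_H·(T_m/T_H) = 6030 × 870.00/2391.00 = 2194 J.
Second-stage efficiency η₂ = 1 − T_C/T_m = 1 − 309.00/870.00 = 0.6448, so W₂ = η₂·Q_m = 1415 J.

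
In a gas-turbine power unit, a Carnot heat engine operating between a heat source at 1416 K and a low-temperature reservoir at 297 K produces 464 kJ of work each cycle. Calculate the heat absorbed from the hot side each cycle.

Q_H ≈ 587 kJ

For a reversible engine, η = 1 − T_C/T_H = 1 − 297.00/1416.00 = 0.7903.
Q_H = W/η = 464/0.7903 = 587 kJ.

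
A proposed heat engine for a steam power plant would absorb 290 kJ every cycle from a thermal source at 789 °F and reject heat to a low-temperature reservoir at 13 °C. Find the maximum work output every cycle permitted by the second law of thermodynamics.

T_H = 789 °F → (789 − 32) × 5/9 = 420.56 °C = 693.71 K.
T_C = 13 °C → 13 + 273.15 = 286.15 K.
By the Carnot theorem, η_max = 1 − T_C/T_H = 1 − 286.15/693.71 = 0.5875.
W_max = η_max · Q_H = 0.5875 × 290 = 170 kJ.

W_max ≈ 170 kJ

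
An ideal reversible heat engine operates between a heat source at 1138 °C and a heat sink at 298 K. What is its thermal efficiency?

T_H = 1138 °C → 1138 + 273.15 = 1411.15 K.
Since the cycle is reversible, η = 1 − T_C/T_H = 1 − 298.00/1411.15 = 0.789.

η ≈ 0.789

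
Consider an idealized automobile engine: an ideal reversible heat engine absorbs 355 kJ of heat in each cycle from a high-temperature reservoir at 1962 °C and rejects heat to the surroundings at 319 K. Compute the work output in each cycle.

T_H = 1962 °C → 1962 + 273.15 = 2235.15 K.
η_rev = 1 − T_C/T_H = 1 − 319.00/2235.15 = 0.8573.
W = η·Q_H = 0.8573 × 355 = 304 kJ.

W ≈ 304 kJ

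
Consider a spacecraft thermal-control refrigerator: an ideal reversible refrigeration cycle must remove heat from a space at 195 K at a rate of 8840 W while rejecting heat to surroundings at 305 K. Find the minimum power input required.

Ẇ_in ≈ 4987 W

The reversible coefficient of performance is COP_R = T_C/(T_H − T_C) = 195.00/110.00 = 1.7727.
W = Q_C/COP_R = 8840/1.7727 = 4987 W.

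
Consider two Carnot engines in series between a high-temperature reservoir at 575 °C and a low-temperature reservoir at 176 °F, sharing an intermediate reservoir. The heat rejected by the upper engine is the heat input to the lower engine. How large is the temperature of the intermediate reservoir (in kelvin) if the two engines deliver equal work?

T_H = 575 °C → 575 + 273.15 = 848.15 K.
T_C = 176 °F → (176 − 32) × 5/9 = 80.00 °C = 353.15 K.
For reversible stages Q_m = Q_H·(T_m/T_H). Setting W₁ = Q_H(1 − T_m/T_H) equal to W₂ = Q_m(1 − T_C/T_m) = Q_H·(T_m − T_C)/T_H gives T_H − T_m = T_m − T_C, so T_m = (T_H + T_C)/2 = (848.15 + 353.15)/2 = 601 K.

T_m ≈ 601 K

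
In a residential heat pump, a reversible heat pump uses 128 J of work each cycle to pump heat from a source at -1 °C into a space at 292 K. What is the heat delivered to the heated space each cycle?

Q_H ≈ 1880 J

T_C = -1 °C → -1 + 273.15 = 272.15 K.
Reversible heating COP: COP_HP = T_H/(T_H − T_C) = 292.00/19.85 = 14.7103.
Q_H = COP_HP · W = 14.7103 × 128 = 1880 J.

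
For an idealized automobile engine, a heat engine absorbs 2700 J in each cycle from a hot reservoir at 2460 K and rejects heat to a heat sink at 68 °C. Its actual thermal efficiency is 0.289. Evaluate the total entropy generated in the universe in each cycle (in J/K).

T_C = 68 °C → 68 + 273.15 = 341.15 K.
W = η·Q_H = 0.289 × 2700 = 780.3 J, so Q_C = Q_H − W = 1920 J.
Entropy balance on the reservoirs: −Q_H/T_H = -1.098 J/K, +Q_C/T_C = 5.627 J/K.
ΔS_univ = −Q_H/T_H + Q_C/T_C = 4.53 J/K (> 0, since η = 0.289 < η_Carnot = 0.861).

ΔS_univ ≈ 4.53 J/K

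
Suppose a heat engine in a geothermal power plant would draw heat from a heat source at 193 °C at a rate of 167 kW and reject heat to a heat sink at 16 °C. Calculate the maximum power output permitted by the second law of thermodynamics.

Ẇ_max ≈ 63.4 kW

T_H = 193 °C → 193 + 273.15 = 466.15 K.
T_C = 16 °C → 16 + 273.15 = 289.15 K.
No engine can exceed the Carnot limit: η_max = 1 − T_C/T_H = 1 − 289.15/466.15 = 0.3797.
W_max = η_max · Q_H = 0.3797 × 167 = 63.4 kW.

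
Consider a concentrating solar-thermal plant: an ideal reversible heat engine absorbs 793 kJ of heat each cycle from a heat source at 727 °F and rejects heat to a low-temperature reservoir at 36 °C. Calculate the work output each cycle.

T_H = 727 °F → (727 − 32) × 5/9 = 386.11 °C = 659.26 K.
T_C = 36 °C → 36 + 273.15 = 309.15 K.
Since the cycle is reversible, η = 1 − T_C/T_H = 1 − 309.15/659.26 = 0.5311.
W = η·Q_H = 0.5311 × 793 = 421.1 kJ.

W ≈ 421.1 kJ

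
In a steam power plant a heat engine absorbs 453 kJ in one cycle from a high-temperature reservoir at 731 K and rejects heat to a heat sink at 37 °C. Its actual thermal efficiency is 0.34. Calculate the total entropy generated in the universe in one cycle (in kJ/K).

ΔS_univ ≈ 0.3443 kJ/K

T_C = 37 °C → 37 + 273.15 = 310.15 K.
W = η·Q_H = 0.34 × 453 = 154.0 kJ, so Q_C = Q_H − W = 299.0 kJ.
Entropy balance on the reservoirs: −Q_H/T_H = -0.6197 kJ/K, +Q_C/T_C = 0.9640 kJ/K.
ΔS_univ = −Q_H/T_H + Q_C/T_C = 0.3443 kJ/K (> 0, since η = 0.34 < η_Carnot = 0.576).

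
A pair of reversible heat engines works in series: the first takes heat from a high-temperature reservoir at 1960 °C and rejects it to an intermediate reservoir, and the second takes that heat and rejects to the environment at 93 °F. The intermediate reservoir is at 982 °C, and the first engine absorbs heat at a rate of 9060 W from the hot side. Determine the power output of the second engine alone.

Ẇ₂ ≈ 3850 W

T_H = 1960 °C → 1960 + 273.15 = 2233.15 K.
T_C = 93 °F → (93 − 32) × 5/9 = 33.89 °C = 307.04 K.
T_m = 982 °C → 982 + 273.15 = 1255.15 K.
Heat entering the second stage: Q_m = Q_H·(T_m/T_H) = 9060 × 1255.15/2233.15 = 5090 W.
Second-stage efficiency η₂ = 1 − T_C/T_m = 1 − 307.04/1255.15 = 0.7554, so W₂ = η₂·Q_m = 3850 W.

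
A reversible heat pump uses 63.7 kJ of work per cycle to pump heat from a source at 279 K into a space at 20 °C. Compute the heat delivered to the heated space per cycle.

Q_H ≈ 1320 kJ

T_H = 20 °C → 20 + 273.15 = 293.15 K.
Reversible heating COP: COP_HP = T_H/(T_H − T_C) = 293.15/14.15 = 20.7173.
Q_H = COP_HP · W = 20.7173 × 63.7 = 1320 kJ.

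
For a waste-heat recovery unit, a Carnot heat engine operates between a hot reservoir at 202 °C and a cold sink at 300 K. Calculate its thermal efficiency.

T_H = 202 °C → 202 + 273.15 = 475.15 K.
η_rev = 1 − T_C/T_H = 1 − 300.00/475.15 = 0.369.

η ≈ 0.369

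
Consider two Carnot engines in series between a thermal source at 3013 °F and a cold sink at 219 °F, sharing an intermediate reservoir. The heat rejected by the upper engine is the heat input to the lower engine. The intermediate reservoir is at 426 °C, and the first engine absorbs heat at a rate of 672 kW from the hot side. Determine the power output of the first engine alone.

T_H = 3013 °F → (3013 − 32) × 5/9 = 1656.11 °C = 1929.26 K.
T_C = 219 °F → (219 − 32) × 5/9 = 103.89 °C = 377.04 K.
T_m = 426 °C → 426 + 273.15 = 699.15 K.
First-stage efficiency η₁ = 1 − T_m/T_H = 1 − 699.15/1929.26 = 0.6376.
W₁ = η₁·Q_H = 0.6376 × 672 = 428.5 kW.

Ẇ₁ ≈ 428.5 kW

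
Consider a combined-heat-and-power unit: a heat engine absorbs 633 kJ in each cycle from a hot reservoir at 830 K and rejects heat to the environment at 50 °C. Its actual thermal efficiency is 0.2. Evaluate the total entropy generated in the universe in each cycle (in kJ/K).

T_C = 50 °C → 50 + 273.15 = 323.15 K.
W = η·Q_H = 0.2 × 633 = 126.6 kJ, so Q_C = Q_H − W = 506.4 kJ.
Reservoir entropy changes: ΔS_H = −Q_H/T_H = −633/830.00 = -0.7627 kJ/K and ΔS_C = +Q_C/T_C = 506.4/323.15 = 1.567 kJ/K.
ΔS_univ = −Q_H/T_H + Q_C/T_C = 0.804 kJ/K (> 0, since η = 0.2 < η_Carnot = 0.611).

ΔS_univ ≈ 0.804 kJ/K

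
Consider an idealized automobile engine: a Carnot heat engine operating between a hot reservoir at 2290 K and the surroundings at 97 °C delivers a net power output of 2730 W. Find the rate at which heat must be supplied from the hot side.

Q̇_H ≈ 3260 W

T_C = 97 °C → 97 + 273.15 = 370.15 K.
Carnot efficiency: η = 1 − T_C/T_H = 1 − 370.15/2290.00 = 0.8384.
Q_H = W/η = 2730/0.8384 = 3260 W.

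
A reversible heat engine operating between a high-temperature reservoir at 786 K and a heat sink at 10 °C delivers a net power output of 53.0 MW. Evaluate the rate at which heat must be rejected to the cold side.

Q̇_C ≈ 29.84 MW

T_C = 10 °C → 10 + 273.15 = 283.15 K.
Carnot efficiency: η = 1 − T_C/T_H = 1 − 283.15/786.00 = 0.6398.
Since Q_C/Q_H = T_C/T_H and Q_H = W/η, Q_C = W·T_C/(T_H − T_C) = 53.0 × 283.15/502.85 = 29.84 MW.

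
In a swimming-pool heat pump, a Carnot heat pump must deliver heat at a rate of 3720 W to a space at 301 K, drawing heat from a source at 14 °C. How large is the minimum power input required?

Ẇ_in ≈ 171 W

T_C = 14 °C → 14 + 273.15 = 287.15 K.
For a reversible heat pump, COP_HP = T_H/(T_H − T_C) = 301.00/13.85 = 21.7329.
W = Q_H/COP_HP = 3720/21.7329 = 171 W.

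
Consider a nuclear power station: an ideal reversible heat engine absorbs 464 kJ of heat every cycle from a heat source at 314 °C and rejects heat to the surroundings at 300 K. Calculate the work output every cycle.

W ≈ 227 kJ

T_H = 314 °C → 314 + 273.15 = 587.15 K.
For a reversible engine, η = 1 − T_C/T_H = 1 − 300.00/587.15 = 0.4891.
W = η·Q_H = 0.4891 × 464 = 227 kJ.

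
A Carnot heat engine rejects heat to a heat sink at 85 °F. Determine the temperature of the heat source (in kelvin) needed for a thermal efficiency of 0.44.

T_C = 85 °F → (85 − 32) × 5/9 = 29.44 °C = 302.59 K.
From η = 1 − T_C/T_H, solving for T_H gives T_H = T_C/(1 − η) = 302.59/(1 − 0.44) = 540.3 K.

T_H ≈ 540.3 K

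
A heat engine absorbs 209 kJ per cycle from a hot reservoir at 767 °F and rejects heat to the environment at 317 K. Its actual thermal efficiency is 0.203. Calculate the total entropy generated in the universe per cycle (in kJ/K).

T_H = 767 °F → (767 − 32) × 5/9 = 408.33 °C = 681.48 K.
W = η·Q_H = 0.203 × 209 = 42.43 kJ, so Q_C = Q_H − W = 166.6 kJ.
Reservoir entropy changes: ΔS_H = −Q_H/T_H = −209/681.48 = -0.3067 kJ/K and ΔS_C = +Q_C/T_C = 166.6/317.00 = 0.5255 kJ/K.
ΔS_univ = −Q_H/T_H + Q_C/T_C = 0.219 kJ/K (> 0, since η = 0.203 < η_Carnot = 0.535).

ΔS_univ ≈ 0.219 kJ/K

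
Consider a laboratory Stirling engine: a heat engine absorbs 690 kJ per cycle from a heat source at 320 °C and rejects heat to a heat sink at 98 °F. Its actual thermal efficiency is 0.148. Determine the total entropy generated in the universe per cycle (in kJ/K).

T_H = 320 °C → 320 + 273.15 = 593.15 K.
T_C = 98 °F → (98 − 32) × 5/9 = 36.67 °C = 309.82 K.
W = η·Q_H = 0.148 × 690 = 102.1 kJ, so Q_C = Q_H − W = 587.9 kJ.
Reservoir entropy changes: ΔS_H = −Q_H/T_H = −690/593.15 = -1.163 kJ/K and ΔS_C = +Q_C/T_C = 587.9/309.82 = 1.898 kJ/K.
ΔS_univ = −Q_H/T_H + Q_C/T_C = 0.7342 kJ/K (> 0, since η = 0.148 < η_Carnot = 0.478).

ΔS_univ ≈ 0.7342 kJ/K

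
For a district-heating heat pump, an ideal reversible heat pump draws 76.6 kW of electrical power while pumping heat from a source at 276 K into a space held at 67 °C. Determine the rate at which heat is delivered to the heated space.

Q̇_H ≈ 406 kW

T_H = 67 °C → 67 + 273.15 = 340.15 K.
The Carnot heat-pump COP is COP_HP = T_H/(T_H − T_C) = 340.15/64.15 = 5.3024.
Q_H = COP_HP · W = 5.3024 × 76.6 = 406 kW.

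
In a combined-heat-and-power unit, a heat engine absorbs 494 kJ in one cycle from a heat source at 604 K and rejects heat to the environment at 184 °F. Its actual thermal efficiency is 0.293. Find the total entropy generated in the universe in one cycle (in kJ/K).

T_C = 184 °F → (184 − 32) × 5/9 = 84.44 °C = 357.59 K.
W = η·Q_H = 0.293 × 494 = 144.7 kJ, so Q_C = Q_H − W = 349.3 kJ.
Entropy balance on the reservoirs: −Q_H/T_H = -0.8179 kJ/K, +Q_C/T_C = 0.9767 kJ/K.
ΔS_univ = −Q_H/T_H + Q_C/T_C = 0.1588 kJ/K (> 0, since η = 0.293 < η_Carnot = 0.408).

ΔS_univ ≈ 0.1588 kJ/K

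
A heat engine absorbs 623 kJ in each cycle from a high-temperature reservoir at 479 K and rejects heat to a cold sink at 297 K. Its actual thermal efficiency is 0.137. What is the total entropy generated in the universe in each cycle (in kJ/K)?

W = η·Q_H = 0.137 × 623 = 85.35 kJ, so Q_C = Q_H − W = 537.6 kJ.
The hot reservoir loses entropy Q_H/T_H = 623/479.00 = 1.301 kJ/K; the cold reservoir gains Q_C/T_C = 537.6/297.00 = 1.810 kJ/K.
ΔS_univ = −Q_H/T_H + Q_C/T_C = 0.510 kJ/K (> 0, since η = 0.137 < η_Carnot = 0.380).

ΔS_univ ≈ 0.510 kJ/K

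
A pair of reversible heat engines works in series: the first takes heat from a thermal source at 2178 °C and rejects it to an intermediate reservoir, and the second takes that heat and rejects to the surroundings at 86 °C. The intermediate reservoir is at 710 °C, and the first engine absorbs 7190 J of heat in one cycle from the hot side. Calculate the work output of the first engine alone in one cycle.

W₁ ≈ 4310 J

T_H = 2178 °C → 2178 + 273.15 = 2451.15 K.
T_C = 86 °C → 86 + 273.15 = 359.15 K.
T_m = 710 °C → 710 + 273.15 = 983.15 K.
First-stage efficiency η₁ = 1 − T_m/T_H = 1 − 983.15/2451.15 = 0.5989.
W₁ = η₁·Q_H = 0.5989 × 7190 = 4310 J.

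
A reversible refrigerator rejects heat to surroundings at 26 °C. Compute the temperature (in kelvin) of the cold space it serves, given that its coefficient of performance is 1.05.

T_C ≈ 153.2 K

T_H = 26 °C → 26 + 273.15 = 299.15 K.
COP_R = T_C/(T_H − T_C) ⇒ T_C = T_H·COP_R/(1 + COP_R) = 299.15 × 1.05/(1 + 1.05) = 153.2 K.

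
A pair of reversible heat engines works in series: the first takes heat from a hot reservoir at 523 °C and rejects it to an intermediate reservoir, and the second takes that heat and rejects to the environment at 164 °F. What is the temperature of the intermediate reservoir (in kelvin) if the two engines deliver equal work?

T_m ≈ 571 K

T_H = 523 °C → 523 + 273.15 = 796.15 K.
T_C = 164 °F → (164 − 32) × 5/9 = 73.33 °C = 346.48 K.
For reversible stages Q_m = Q_H·(T_m/T_H). Setting W₁ = Q_H(1 − T_m/T_H) equal to W₂ = Q_m(1 − T_C/T_m) = Q_H·(T_m − T_C)/T_H gives T_H − T_m = T_m − T_C, so T_m = (T_H + T_C)/2 = (796.15 + 346.48)/2 = 571 K.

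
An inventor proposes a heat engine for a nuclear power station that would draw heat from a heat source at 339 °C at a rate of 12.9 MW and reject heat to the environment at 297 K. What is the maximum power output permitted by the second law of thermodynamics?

Ẇ_max ≈ 6.64 MW

T_H = 339 °C → 339 + 273.15 = 612.15 K.
The second-law ceiling is the Carnot efficiency, η_max = 1 − T_C/T_H = 1 − 297.00/612.15 = 0.5148.
W_max = η_max · Q_H = 0.5148 × 12.9 = 6.64 MW.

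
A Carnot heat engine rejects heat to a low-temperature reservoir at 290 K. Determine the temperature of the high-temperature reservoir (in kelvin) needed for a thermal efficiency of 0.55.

From η = 1 − T_C/T_H, solving for T_H gives T_H = T_C/(1 − η) = 290.00/(1 − 0.55) = 644.4 K.

T_H ≈ 644.4 K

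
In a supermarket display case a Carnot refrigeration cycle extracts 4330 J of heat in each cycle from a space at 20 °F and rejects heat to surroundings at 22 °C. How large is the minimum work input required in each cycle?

W_in ≈ 466 J

T_H = 22 °C → 22 + 273.15 = 295.15 K.
T_C = 20 °F → (20 − 32) × 5/9 = -6.67 °C = 266.48 K.
Carnot COP: COP_R = T_C/(T_H − T_C) = 266.48/28.67 = 9.2959.
W = Q_C/COP_R = 4330/9.2959 = 466 J.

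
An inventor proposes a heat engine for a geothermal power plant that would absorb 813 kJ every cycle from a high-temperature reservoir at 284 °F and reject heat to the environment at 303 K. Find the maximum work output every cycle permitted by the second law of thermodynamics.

T_H = 284 °F → (284 − 32) × 5/9 = 140.00 °C = 413.15 K.
No engine can exceed the Carnot limit: η_max = 1 − T_C/T_H = 1 − 303.00/413.15 = 0.2666.
W_max = η_max · Q_H = 0.2666 × 813 = 217 kJ.

W_max ≈ 217 kJ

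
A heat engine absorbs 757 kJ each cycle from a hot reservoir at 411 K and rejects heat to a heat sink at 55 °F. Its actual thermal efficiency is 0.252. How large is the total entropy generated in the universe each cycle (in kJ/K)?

ΔS_univ ≈ 0.138 kJ/K

T_C = 55 °F → (55 − 32) × 5/9 = 12.78 °C = 285.93 K.
W = η·Q_H = 0.252 × 757 = 190.8 kJ, so Q_C = Q_H − W = 566.2 kJ.
The hot reservoir loses entropy Q_H/T_H = 757/411.00 = 1.842 kJ/K; the cold reservoir gains Q_C/T_C = 566.2/285.93 = 1.980 kJ/K.
ΔS_univ = −Q_H/T_H + Q_C/T_C = 0.138 kJ/K (> 0, since η = 0.252 < η_Carnot = 0.304).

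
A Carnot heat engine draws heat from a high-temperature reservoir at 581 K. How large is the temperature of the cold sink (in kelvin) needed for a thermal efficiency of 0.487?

T_C ≈ 298.1 K

From η = 1 − T_C/T_H, T_C = T_H·(1 − η) = 581.00 × (1 − 0.487) = 298.1 K.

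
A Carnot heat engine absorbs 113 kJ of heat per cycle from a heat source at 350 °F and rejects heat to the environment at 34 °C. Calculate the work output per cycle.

T_H = 350 °F → (350 − 32) × 5/9 = 176.67 °C = 449.82 K.
T_C = 34 °C → 34 + 273.15 = 307.15 K.
η_rev = 1 − T_C/T_H = 1 − 307.15/449.82 = 0.3172.
W = η·Q_H = 0.3172 × 113 = 35.8 kJ.

W ≈ 35.8 kJ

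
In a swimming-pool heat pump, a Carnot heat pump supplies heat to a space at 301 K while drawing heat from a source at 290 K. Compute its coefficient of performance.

COP_HP ≈ 27.4

Reversible heating COP: COP_HP = T_H/(T_H − T_C) = 301.00/(301.00 − 290.00) = 27.4.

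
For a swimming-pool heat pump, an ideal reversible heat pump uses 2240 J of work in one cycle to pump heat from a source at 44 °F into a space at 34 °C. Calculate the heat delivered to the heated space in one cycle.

Q_H ≈ 25200 J

T_H = 34 °C → 34 + 273.15 = 307.15 K.
T_C = 44 °F → (44 − 32) × 5/9 = 6.67 °C = 279.82 K.
The Carnot heat-pump COP is COP_HP = T_H/(T_H − T_C) = 307.15/27.33 = 11.2372.
Q_H = COP_HP · W = 11.2372 × 2240 = 25200 J.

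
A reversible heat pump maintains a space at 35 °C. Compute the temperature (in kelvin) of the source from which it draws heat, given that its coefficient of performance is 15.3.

T_H = 35 °C → 35 + 273.15 = 308.15 K.
COP_HP = T_H/(T_H − T_C) ⇒ T_C = T_H·(COP_HP − 1)/COP_HP = 308.15 × (15.3 − 1)/15.3 = 288 K.

T_C ≈ 288 K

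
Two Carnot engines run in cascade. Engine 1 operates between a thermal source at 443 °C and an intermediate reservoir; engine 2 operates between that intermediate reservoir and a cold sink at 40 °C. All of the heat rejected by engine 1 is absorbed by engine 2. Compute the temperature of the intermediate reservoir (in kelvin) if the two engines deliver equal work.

T_m ≈ 515 K

T_H = 443 °C → 443 + 273.15 = 716.15 K.
T_C = 40 °C → 40 + 273.15 = 313.15 K.
For reversible stages Q_m = Q_H·(T_m/T_H). Setting W₁ = Q_H(1 − T_m/T_H) equal to W₂ = Q_m(1 − T_C/T_m) = Q_H·(T_m − T_C)/T_H gives T_H − T_m = T_m − T_C, so T_m = (T_H + T_C)/2 = (716.15 + 313.15)/2 = 515 K.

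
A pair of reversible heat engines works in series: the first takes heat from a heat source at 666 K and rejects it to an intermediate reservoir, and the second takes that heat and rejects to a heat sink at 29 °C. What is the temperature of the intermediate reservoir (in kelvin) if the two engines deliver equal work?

T_m ≈ 484.1 K

T_C = 29 °C → 29 + 273.15 = 302.15 K.
For reversible stages Q_m = Q_H·(T_m/T_H). Setting W₁ = Q_H(1 − T_m/T_H) equal to W₂ = Q_m(1 − T_C/T_m) = Q_H·(T_m − T_C)/T_H gives T_H − T_m = T_m − T_C, so T_m = (T_H + T_C)/2 = (666.00 + 302.15)/2 = 484.1 K.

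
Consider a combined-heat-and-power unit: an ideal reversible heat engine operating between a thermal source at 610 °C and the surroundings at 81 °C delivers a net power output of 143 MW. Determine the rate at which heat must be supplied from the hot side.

T_H = 610 °C → 610 + 273.15 = 883.15 K.
T_C = 81 °C → 81 + 273.15 = 354.15 K.
Since the cycle is reversible, η = 1 − T_C/T_H = 1 − 354.15/883.15 = 0.5990.
Q_H = W/η = 143/0.5990 = 239 MW.

Q̇_H ≈ 239 MW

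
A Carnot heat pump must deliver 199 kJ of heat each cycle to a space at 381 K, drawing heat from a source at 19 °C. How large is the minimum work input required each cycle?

T_C = 19 °C → 19 + 273.15 = 292.15 K.
For a reversible heat pump, COP_HP = T_H/(T_H − T_C) = 381.00/88.85 = 4.2881.
W = Q_H/COP_HP = 199/4.2881 = 46.4 kJ.

W_in ≈ 46.4 kJ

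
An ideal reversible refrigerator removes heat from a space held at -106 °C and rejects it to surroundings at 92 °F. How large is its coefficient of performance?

COP_R ≈ 1.20

T_H = 92 °F → (92 − 32) × 5/9 = 33.33 °C = 306.48 K.
T_C = -106 °C → -106 + 273.15 = 167.15 K.
For a reversible refrigerator, COP_R = T_C/(T_H − T_C) = 167.15/(306.48 − 167.15) = 1.20.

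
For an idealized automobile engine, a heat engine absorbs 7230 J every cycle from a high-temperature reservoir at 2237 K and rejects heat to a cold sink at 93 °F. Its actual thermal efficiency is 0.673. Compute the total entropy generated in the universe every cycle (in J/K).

T_C = 93 °F → (93 − 32) × 5/9 = 33.89 °C = 307.04 K.
W = η·Q_H = 0.673 × 7230 = 4866 J, so Q_C = Q_H − W = 2364 J.
Reservoir entropy changes: ΔS_H = −Q_H/T_H = −7230/2237.00 = -3.232 J/K and ΔS_C = +Q_C/T_C = 2364/307.04 = 7.700 J/K.
ΔS_univ = −Q_H/T_H + Q_C/T_C = 4.47 J/K (> 0, since η = 0.673 < η_Carnot = 0.863).

ΔS_univ ≈ 4.47 J/K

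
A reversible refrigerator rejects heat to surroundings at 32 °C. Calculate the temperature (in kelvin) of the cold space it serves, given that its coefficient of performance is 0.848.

T_C ≈ 140 K

T_H = 32 °C → 32 + 273.15 = 305.15 K.
COP_R = T_C/(T_H − T_C) ⇒ T_C = T_H·COP_R/(1 + COP_R) = 305.15 × 0.848/(1 + 0.848) = 140 K.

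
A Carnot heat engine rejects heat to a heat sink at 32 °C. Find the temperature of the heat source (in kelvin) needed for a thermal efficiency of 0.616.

T_C = 32 °C → 32 + 273.15 = 305.15 K.
From η = 1 − T_C/T_H, solving for T_H gives T_H = T_C/(1 − η) = 305.15/(1 − 0.616) = 794.7 K.

T_H ≈ 794.7 K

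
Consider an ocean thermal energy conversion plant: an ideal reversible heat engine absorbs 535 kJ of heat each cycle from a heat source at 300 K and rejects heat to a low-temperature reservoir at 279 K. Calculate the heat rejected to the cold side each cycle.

Carnot efficiency: η = 1 − T_C/T_H = 1 − 279.00/300.00 = 0.0700.
For a reversible cycle Q_C/Q_H = T_C/T_H, so Q_C = 535 × 279.00/300.00 = 498 kJ.

Q_C ≈ 498 kJ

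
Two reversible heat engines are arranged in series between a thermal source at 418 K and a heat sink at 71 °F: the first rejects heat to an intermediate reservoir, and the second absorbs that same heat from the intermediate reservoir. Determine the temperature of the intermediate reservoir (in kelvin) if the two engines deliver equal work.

T_C = 71 °F → (71 − 32) × 5/9 = 21.67 °C = 294.82 K.
For reversible stages Q_m = Q_H·(T_m/T_H). Setting W₁ = Q_H(1 − T_m/T_H) equal to W₂ = Q_m(1 − T_C/T_m) = Q_H·(T_m − T_C)/T_H gives T_H − T_m = T_m − T_C, so T_m = (T_H + T_C)/2 = (418.00 + 294.82)/2 = 356 K.

T_m ≈ 356 K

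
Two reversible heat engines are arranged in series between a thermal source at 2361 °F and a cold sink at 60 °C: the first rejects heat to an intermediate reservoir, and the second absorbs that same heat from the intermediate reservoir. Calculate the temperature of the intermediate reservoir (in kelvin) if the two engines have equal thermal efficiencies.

T_H = 2361 °F → (2361 − 32) × 5/9 = 1293.89 °C = 1567.04 K.
T_C = 60 °C → 60 + 273.15 = 333.15 K.
Equal efficiencies require 1 − T_m/T_H = 1 − T_C/T_m, i.e. T_m/T_H = T_C/T_m, so T_m = √(T_H·T_C) = √(1567.04 × 333.15) = 723 K.

T_m ≈ 723 K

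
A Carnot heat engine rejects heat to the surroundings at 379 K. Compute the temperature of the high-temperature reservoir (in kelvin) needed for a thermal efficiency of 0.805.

T_H ≈ 1940 K

From η = 1 − T_C/T_H, solving for T_H gives T_H = T_C/(1 − η) = 379.00/(1 − 0.805) = 1940 K.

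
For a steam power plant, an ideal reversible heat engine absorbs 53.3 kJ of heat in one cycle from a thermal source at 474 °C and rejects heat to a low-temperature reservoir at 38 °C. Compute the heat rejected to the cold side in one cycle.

T_H = 474 °C → 474 + 273.15 = 747.15 K.
T_C = 38 °C → 38 + 273.15 = 311.15 K.
For a reversible engine, η = 1 − T_C/T_H = 1 − 311.15/747.15 = 0.5836.
For a reversible cycle Q_C/Q_H = T_C/T_H, so Q_C = 53.3 × 311.15/747.15 = 22.2 kJ.

Q_C ≈ 22.2 kJ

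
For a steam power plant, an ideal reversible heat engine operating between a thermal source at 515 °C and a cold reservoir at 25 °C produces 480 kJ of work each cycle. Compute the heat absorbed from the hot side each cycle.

Q_H ≈ 772 kJ

T_H = 515 °C → 515 + 273.15 = 788.15 K.
T_C = 25 °C → 25 + 273.15 = 298.15 K.
Carnot efficiency: η = 1 − T_C/T_H = 1 − 298.15/788.15 = 0.6217.
Q_H = W/η = 480/0.6217 = 772 kJ.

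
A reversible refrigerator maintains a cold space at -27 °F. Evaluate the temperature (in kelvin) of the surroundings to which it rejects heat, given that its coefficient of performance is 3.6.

T_H ≈ 307.1 K

T_C = -27 °F → (-27 − 32) × 5/9 = -32.78 °C = 240.37 K.
COP_R = T_C/(T_H − T_C) ⇒ T_H = T_C·(1 + 1/COP_R) = 240.37 × (1 + 1/3.6) = 307.1 K.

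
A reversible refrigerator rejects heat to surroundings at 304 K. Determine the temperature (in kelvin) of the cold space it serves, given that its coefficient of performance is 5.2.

T_C ≈ 255 K

COP_R = T_C/(T_H − T_C) ⇒ T_C = T_H·COP_R/(1 + COP_R) = 304.00 × 5.2/(1 + 5.2) = 255 K.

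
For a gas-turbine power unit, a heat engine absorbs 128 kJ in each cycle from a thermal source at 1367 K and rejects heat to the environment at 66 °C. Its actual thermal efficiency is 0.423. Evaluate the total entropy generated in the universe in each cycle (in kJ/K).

T_C = 66 °C → 66 + 273.15 = 339.15 K.
W = η·Q_H = 0.423 × 128 = 54.14 kJ, so Q_C = Q_H − W = 73.86 kJ.
Reservoir entropy changes: ΔS_H = −Q_H/T_H = −128/1367.00 = -0.09364 kJ/K and ΔS_C = +Q_C/T_C = 73.86/339.15 = 0.2178 kJ/K.
ΔS_univ = −Q_H/T_H + Q_C/T_C = 0.124 kJ/K (> 0, since η = 0.423 < η_Carnot = 0.752).

ΔS_univ ≈ 0.124 kJ/K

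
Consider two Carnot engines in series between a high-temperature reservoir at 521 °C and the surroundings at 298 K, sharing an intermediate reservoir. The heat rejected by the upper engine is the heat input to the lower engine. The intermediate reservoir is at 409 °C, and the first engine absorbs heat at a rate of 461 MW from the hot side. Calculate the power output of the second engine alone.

T_H = 521 °C → 521 + 273.15 = 794.15 K.
T_m = 409 °C → 409 + 273.15 = 682.15 K.
Heat entering the second stage: Q_m = Q_H·(T_m/T_H) = 461 × 682.15/794.15 = 396 MW.
Second-stage efficiency η₂ = 1 − T_C/T_m = 1 − 298.00/682.15 = 0.5631, so W₂ = η₂·Q_m = 223 MW.

Ẇ₂ ≈ 223 MW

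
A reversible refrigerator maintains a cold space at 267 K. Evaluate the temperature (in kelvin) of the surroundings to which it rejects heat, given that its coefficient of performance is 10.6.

T_H ≈ 292.2 K

COP_R = T_C/(T_H − T_C) ⇒ T_H = T_C·(1 + 1/COP_R) = 267.00 × (1 + 1/10.6) = 292.2 K.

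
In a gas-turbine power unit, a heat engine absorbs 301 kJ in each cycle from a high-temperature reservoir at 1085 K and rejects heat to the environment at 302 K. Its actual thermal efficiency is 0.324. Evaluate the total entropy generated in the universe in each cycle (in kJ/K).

ΔS_univ ≈ 0.396 kJ/K

W = η·Q_H = 0.324 × 301 = 97.52 kJ, so Q_C = Q_H − W = 203.5 kJ.
Entropy balance on the reservoirs: −Q_H/T_H = -0.2774 kJ/K, +Q_C/T_C = 0.6738 kJ/K.
ΔS_univ = −Q_H/T_H + Q_C/T_C = 0.396 kJ/K (> 0, since η = 0.324 < η_Carnot = 0.722).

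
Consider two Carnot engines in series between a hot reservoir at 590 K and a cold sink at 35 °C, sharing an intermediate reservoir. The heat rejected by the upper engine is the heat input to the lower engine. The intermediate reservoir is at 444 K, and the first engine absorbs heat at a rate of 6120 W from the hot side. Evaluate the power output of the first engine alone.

Ẇ₁ ≈ 1510 W

T_C = 35 °C → 35 + 273.15 = 308.15 K.
First-stage efficiency η₁ = 1 − T_m/T_H = 1 − 444.00/590.00 = 0.2475.
W₁ = η₁·Q_H = 0.2475 × 6120 = 1510 W.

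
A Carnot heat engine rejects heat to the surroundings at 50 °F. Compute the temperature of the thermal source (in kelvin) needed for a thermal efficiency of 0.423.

T_C = 50 °F → (50 − 32) × 5/9 = 10.00 °C = 283.15 K.
From η = 1 − T_C/T_H, solving for T_H gives T_H = T_C/(1 − η) = 283.15/(1 − 0.423) = 491 K.

T_H ≈ 491 K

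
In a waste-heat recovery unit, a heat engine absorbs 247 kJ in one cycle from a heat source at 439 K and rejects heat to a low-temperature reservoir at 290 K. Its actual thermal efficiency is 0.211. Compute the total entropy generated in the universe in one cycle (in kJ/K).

W = η·Q_H = 0.211 × 247 = 52.12 kJ, so Q_C = Q_H − W = 194.9 kJ.
Reservoir entropy changes: ΔS_H = −Q_H/T_H = −247/439.00 = -0.5626 kJ/K and ΔS_C = +Q_C/T_C = 194.9/290.00 = 0.6720 kJ/K.
ΔS_univ = −Q_H/T_H + Q_C/T_C = 0.109 kJ/K (> 0, since η = 0.211 < η_Carnot = 0.339).

ΔS_univ ≈ 0.109 kJ/K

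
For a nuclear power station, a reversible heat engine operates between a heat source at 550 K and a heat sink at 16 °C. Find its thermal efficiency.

T_C = 16 °C → 16 + 273.15 = 289.15 K.
For a reversible engine, η = 1 − T_C/T_H = 1 − 289.15/550.00 = 0.474.

η ≈ 0.474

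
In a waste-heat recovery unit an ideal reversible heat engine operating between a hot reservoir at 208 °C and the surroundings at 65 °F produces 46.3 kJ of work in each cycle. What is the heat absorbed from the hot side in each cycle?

Q_H ≈ 117 kJ

T_H = 208 °C → 208 + 273.15 = 481.15 K.
T_C = 65 °F → (65 − 32) × 5/9 = 18.33 °C = 291.48 K.
For a reversible engine, η = 1 − T_C/T_H = 1 − 291.48/481.15 = 0.3942.
Q_H = W/η = 46.3/0.3942 = 117 kJ.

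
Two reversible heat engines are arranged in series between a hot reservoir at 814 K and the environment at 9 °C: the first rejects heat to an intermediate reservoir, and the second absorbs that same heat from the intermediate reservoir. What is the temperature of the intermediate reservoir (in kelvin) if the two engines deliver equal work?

T_m ≈ 548.1 K

T_C = 9 °C → 9 + 273.15 = 282.15 K.
For reversible stages Q_m = Q_H·(T_m/T_H). Setting W₁ = Q_H(1 − T_m/T_H) equal to W₂ = Q_m(1 − T_C/T_m) = Q_H·(T_m − T_C)/T_H gives T_H − T_m = T_m − T_C, so T_m = (T_H + T_C)/2 = (814.00 + 282.15)/2 = 548.1 K.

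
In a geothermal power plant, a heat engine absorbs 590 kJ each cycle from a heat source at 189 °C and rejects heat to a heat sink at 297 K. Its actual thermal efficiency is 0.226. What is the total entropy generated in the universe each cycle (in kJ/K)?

ΔS_univ ≈ 0.261 kJ/K

T_H = 189 °C → 189 + 273.15 = 462.15 K.
W = η·Q_H = 0.226 × 590 = 133.3 kJ, so Q_C = Q_H − W = 456.7 kJ.
Entropy balance on the reservoirs: −Q_H/T_H = -1.277 kJ/K, +Q_C/T_C = 1.538 kJ/K.
ΔS_univ = −Q_H/T_H + Q_C/T_C = 0.261 kJ/K (> 0, since η = 0.226 < η_Carnot = 0.357).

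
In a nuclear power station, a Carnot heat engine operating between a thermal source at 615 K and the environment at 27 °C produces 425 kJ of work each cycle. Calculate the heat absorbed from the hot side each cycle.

T_C = 27 °C → 27 + 273.15 = 300.15 K.
Since the cycle is reversible, η = 1 − T_C/T_H = 1 − 300.15/615.00 = 0.5120.
Q_H = W/η = 425/0.5120 = 830 kJ.

Q_H ≈ 830 kJ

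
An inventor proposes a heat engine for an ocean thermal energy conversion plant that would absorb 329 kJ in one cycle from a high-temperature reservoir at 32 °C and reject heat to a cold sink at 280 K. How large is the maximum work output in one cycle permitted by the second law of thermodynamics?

W_max ≈ 27.1 kJ

T_H = 32 °C → 32 + 273.15 = 305.15 K.
By the Carnot theorem, η_max = 1 − T_C/T_H = 1 − 280.00/305.15 = 0.0824.
W_max = η_max · Q_H = 0.0824 × 329 = 27.1 kJ.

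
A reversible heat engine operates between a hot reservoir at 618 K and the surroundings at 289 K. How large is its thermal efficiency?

η ≈ 0.5324

η_rev = 1 − T_C/T_H = 1 − 289.00/618.00 = 0.5324.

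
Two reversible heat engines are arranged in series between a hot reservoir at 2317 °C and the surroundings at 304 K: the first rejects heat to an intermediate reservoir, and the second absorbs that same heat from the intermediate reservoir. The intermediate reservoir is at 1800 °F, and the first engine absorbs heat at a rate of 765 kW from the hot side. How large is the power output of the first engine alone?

T_H = 2317 °C → 2317 + 273.15 = 2590.15 K.
T_m = 1800 °F → (1800 − 32) × 5/9 = 982.22 °C = 1255.37 K.
First-stage efficiency η₁ = 1 − T_m/T_H = 1 − 1255.37/2590.15 = 0.5153.
W₁ = η₁·Q_H = 0.5153 × 765 = 394 kW.

Ẇ₁ ≈ 394 kW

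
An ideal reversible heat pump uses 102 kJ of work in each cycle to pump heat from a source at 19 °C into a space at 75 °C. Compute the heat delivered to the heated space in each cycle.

Q_H ≈ 634.1 kJ

T_H = 75 °C → 75 + 273.15 = 348.15 K.
T_C = 19 °C → 19 + 273.15 = 292.15 K.
COP_HP = T_H/(T_H − T_C) = 348.15/56.00 = 6.2170.
Q_H = COP_HP · W = 6.2170 × 102 = 634.1 kJ.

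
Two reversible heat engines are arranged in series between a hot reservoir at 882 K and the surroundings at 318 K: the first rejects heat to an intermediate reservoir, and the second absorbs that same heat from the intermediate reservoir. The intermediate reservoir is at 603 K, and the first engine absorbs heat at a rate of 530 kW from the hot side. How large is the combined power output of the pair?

Two reversible stages in series are equivalent to a single Carnot engine between T_H and T_C, so η_total = 1 − T_C/T_H = 1 − 318.00/882.00 = 0.6395.
W_total = η_total · Q_H = 0.6395 × 530 = 339 kW.

Ẇ_total ≈ 339 kW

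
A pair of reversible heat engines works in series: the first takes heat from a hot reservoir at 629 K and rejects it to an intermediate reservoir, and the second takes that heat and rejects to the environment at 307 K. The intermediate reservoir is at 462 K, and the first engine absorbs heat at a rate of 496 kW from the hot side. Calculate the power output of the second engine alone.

Heat entering the second stage: Q_m = Q_H·(T_m/T_H) = 496 × 462.00/629.00 = 364.3 kW.
Second-stage efficiency η₂ = 1 − T_C/T_m = 1 − 307.00/462.00 = 0.3355, so W₂ = η₂·Q_m = 122.2 kW.

Ẇ₂ ≈ 122.2 kW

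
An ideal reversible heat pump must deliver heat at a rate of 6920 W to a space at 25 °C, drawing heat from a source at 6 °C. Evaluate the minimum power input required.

Ẇ_in ≈ 441 W

T_H = 25 °C → 25 + 273.15 = 298.15 K.
T_C = 6 °C → 6 + 273.15 = 279.15 K.
COP_HP = T_H/(T_H − T_C) = 298.15/19.00 = 15.6921.
W = Q_H/COP_HP = 6920/15.6921 = 441 W.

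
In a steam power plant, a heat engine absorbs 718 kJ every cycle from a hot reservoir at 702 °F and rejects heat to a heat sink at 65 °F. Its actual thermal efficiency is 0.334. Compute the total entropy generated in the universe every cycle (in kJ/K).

T_H = 702 °F → (702 − 32) × 5/9 = 372.22 °C = 645.37 K.
T_C = 65 °F → (65 − 32) × 5/9 = 18.33 °C = 291.48 K.
W = η·Q_H = 0.334 × 718 = 239.8 kJ, so Q_C = Q_H − W = 478.2 kJ.
Entropy balance on the reservoirs: −Q_H/T_H = -1.113 kJ/K, +Q_C/T_C = 1.641 kJ/K.
ΔS_univ = −Q_H/T_H + Q_C/T_C = 0.528 kJ/K (> 0, since η = 0.334 < η_Carnot = 0.548).

ΔS_univ ≈ 0.528 kJ/K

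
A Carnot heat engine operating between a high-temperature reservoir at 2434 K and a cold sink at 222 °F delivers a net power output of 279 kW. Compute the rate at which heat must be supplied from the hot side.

Q̇_H ≈ 330 kW

T_C = 222 °F → (222 − 32) × 5/9 = 105.56 °C = 378.71 K.
For a reversible engine, η = 1 − T_C/T_H = 1 − 378.71/2434.00 = 0.8444.
Q_H = W/η = 279/0.8444 = 330 kW.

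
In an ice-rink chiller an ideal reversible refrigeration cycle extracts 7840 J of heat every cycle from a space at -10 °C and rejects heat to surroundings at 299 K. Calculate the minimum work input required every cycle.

T_C = -10 °C → -10 + 273.15 = 263.15 K.
The reversible coefficient of performance is COP_R = T_C/(T_H − T_C) = 263.15/35.85 = 7.3403.
W = Q_C/COP_R = 7840/7.3403 = 1068 J.

W_in ≈ 1068 J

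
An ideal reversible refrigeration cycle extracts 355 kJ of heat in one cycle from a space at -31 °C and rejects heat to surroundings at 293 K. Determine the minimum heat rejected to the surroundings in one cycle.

Q_H ≈ 430 kJ

T_C = -31 °C → -31 + 273.15 = 242.15 K.
For a reversible cycle Q_H/Q_C = T_H/T_C, so Q_H = Q_C·T_H/T_C = 355 × 293.00/242.15 = 430 kJ.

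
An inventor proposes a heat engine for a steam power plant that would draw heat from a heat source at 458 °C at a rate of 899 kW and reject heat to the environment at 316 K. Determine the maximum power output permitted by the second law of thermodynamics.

T_H = 458 °C → 458 + 273.15 = 731.15 K.
The second-law ceiling is the Carnot efficiency, η_max = 1 − T_C/T_H = 1 − 316.00/731.15 = 0.5678.
W_max = η_max · Q_H = 0.5678 × 899 = 510.5 kW.

Ẇ_max ≈ 510.5 kW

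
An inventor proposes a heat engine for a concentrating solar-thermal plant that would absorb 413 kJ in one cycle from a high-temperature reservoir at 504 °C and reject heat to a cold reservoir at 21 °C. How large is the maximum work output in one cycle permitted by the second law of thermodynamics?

T_H = 504 °C → 504 + 273.15 = 777.15 K.
T_C = 21 °C → 21 + 273.15 = 294.15 K.
By the Carnot theorem, η_max = 1 − T_C/T_H = 1 − 294.15/777.15 = 0.6215.
W_max = η_max · Q_H = 0.6215 × 413 = 257 kJ.

W_max ≈ 257 kJ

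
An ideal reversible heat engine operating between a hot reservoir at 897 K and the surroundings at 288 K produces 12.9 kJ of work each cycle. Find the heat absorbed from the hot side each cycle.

Q_H ≈ 19.0 kJ

The Carnot efficiency is η = 1 − T_C/T_H = 1 − 288.00/897.00 = 0.6789.
Q_H = W/η = 12.9/0.6789 = 19.0 kJ.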